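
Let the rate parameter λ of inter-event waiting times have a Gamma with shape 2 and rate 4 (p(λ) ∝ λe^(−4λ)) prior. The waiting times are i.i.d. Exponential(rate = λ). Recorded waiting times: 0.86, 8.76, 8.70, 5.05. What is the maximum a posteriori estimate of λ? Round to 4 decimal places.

λ̂_MAP = 0.1827

The Exponential(rate=λ) likelihood is ∝ λ^n e^(−λΣtᵢ). Here n = 4 and Σtᵢ = 0.86 + 8.76 + 8.70 + 5.05 = 23.37.
Posterior ∝ λe^(−4λ) · λ^4e^(−23.37λ) = λ^5e^(−27.37λ), i.e. Gamma(6, 27.37).
Mode = (a−1)/b = 5/27.37 ≈ 0.1827.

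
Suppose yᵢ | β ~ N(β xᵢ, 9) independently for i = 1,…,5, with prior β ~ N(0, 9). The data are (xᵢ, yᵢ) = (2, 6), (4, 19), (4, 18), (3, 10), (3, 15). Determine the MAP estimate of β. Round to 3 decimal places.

log p(β | y) = −Σ(yᵢ − βxᵢ)²/(2·9) − β²/(2·9) + const.
Setting the derivative to zero: Σxᵢ(yᵢ − βxᵢ)/9 − β/9 = 0, so β = Σxᵢyᵢ / (Σxᵢ² + σ²/τ²).
Σxᵢyᵢ = 2·6 + 4·19 + 4·18 + 3·10 + 3·15 = 235; Σxᵢ² = 54; σ²/τ² = 1.
β̂_MAP = 235 / (54 + 1) = 235/55 ≈ 4.273.

β̂_MAP = 4.273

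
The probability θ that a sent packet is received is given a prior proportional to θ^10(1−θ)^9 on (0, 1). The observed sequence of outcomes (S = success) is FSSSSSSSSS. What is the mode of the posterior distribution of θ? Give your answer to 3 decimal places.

The prior density ∝ θ^10(1−θ)^9 is the kernel of Beta(11, 10).
Data: 9 successes in 10 trials (from the sequence). The binomial likelihood contributes θ^9(1−θ)^1, so the posterior is Beta(11+9, 10+1) = Beta(20, 11).
For Beta(a, b) with a, b > 1 the mode is (a−1)/(a+b−2) = 19/29 ≈ 0.655.

θ̂_MAP = 0.655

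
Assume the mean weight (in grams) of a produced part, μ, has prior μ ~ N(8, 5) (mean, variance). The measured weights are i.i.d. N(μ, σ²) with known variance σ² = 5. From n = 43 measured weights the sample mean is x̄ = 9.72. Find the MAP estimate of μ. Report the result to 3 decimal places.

μ̂_MAP = 9.681

n = 43, x̄ = 9.72.
For a Normal prior and Normal likelihood with known variance, the posterior is Normal; its mode equals its mean, the precision-weighted average.
Prior precision 1/σ₀² = 1/5 = 0.2; data precision n/σ² = 43/5 = 8.6.
μ̂ = (0.2·8 + 8.6·9.72) / (0.2 + 8.6) = 85.192/8.8 = 10649/1100 ≈ 9.681.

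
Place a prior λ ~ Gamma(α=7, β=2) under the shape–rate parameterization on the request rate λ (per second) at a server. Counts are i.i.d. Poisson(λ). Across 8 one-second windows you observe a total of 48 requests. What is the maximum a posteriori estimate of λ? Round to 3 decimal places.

Σxᵢ = 48, n = 8.
Posterior ∝ λ^6e^(−2λ) · λ^48e^(−8λ) = λ^54e^(−10λ), i.e. Gamma(shape=55, rate=10).
The mode of a Gamma(a, b) with a ≥ 1 (shape–rate) is (a−1)/b = 54/10 ≈ 5.400.

λ̂_MAP = 5.400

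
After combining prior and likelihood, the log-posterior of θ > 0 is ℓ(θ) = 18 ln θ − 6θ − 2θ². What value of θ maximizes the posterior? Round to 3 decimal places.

θ̂_MAP = 1.500

ℓ'(θ) = 18/θ − 6 − 4θ. Setting this to zero and multiplying by θ: 4θ² + 6θ − 18 = 0.
θ = (−6 + √(6² + 4·4·18)) / (2·4) = (−6 + √324) / 8 = (−6 + 18)/8 = 3/2.
ℓ''(θ) = −18/θ² − 4 < 0, confirming a maximum.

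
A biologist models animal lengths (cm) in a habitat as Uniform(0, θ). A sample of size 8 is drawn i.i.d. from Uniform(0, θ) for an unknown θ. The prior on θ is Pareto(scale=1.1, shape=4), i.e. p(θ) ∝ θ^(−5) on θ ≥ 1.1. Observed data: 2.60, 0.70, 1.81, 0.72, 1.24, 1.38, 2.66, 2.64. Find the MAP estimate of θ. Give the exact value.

The Uniform(0, θ) likelihood is θ^(−n) for θ ≥ max(xᵢ), zero otherwise. Here max(xᵢ) = 2.66.
Posterior ∝ θ^(−5) · θ^(−8) = θ^(−13) on θ ≥ max(1.1, 2.66) = 2.66.
This density is strictly decreasing in θ, so the posterior mode lies at the lower boundary of the support.

θ̂_MAP = 2.66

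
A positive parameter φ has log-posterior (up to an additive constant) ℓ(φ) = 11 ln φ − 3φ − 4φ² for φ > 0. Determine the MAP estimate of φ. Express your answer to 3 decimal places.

φ̂_MAP = 1.000

ℓ'(φ) = 11/φ − 3 − 8φ. Setting this to zero and multiplying by φ: 8φ² + 3φ − 11 = 0.
φ = (−3 + √(3² + 4·8·11)) / (2·8) = (−3 + √361) / 16 = (−3 + 19)/16 = 1.
ℓ''(φ) = −11/φ² − 8 < 0, confirming a maximum.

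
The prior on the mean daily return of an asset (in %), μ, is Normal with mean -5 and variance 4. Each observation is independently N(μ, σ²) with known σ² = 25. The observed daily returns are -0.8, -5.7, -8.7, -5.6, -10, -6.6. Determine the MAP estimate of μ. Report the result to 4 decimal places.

n = 6; x̄ = ((-0.8) + (-5.7) + (-8.7) + (-5.6) + (-10) + (-6.6))/6 = -37.4/6 = -187/30 ≈ -6.2333.
For a Normal prior and Normal likelihood with known variance, the posterior is Normal; its mode equals its mean, the precision-weighted average.
Prior precision 1/σ₀² = 1/4 = 0.25; data precision n/σ² = 6/25 = 0.24.
μ̂ = (0.25·(-5) + 0.24·(-187/30)) / (0.25 + 0.24) = (-2.746)/0.49 = -1373/245 ≈ -5.6041.

μ̂_MAP = -5.6041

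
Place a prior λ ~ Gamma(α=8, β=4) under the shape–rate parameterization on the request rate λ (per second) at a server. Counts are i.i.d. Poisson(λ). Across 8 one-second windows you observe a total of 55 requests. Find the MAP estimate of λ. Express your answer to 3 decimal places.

λ̂_MAP = 5.167

Σxᵢ = 55, n = 8.
Posterior ∝ λ^7e^(−4λ) · λ^55e^(−8λ) = λ^62e^(−12λ), i.e. Gamma(shape=63, rate=12).
The mode of a Gamma(a, b) with a ≥ 1 (shape–rate) is (a−1)/b = 62/12 ≈ 5.167.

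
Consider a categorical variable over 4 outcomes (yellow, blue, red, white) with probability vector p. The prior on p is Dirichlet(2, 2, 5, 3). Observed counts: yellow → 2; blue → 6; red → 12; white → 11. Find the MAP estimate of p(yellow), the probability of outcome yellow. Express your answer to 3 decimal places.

The posterior is Dirichlet(αᵢ + nᵢ) = Dirichlet(4, 8, 17, 14).
For a Dirichlet(a₁,…,a_K) with all aᵢ > 1, the mode has j-th component (aⱼ − 1)/(Σaᵢ − K).
Here Σaᵢ = 43 and K = 4, so p(yellow) = (4 − 1)/(43 − 4) = 3/39 ≈ 0.077.

MAP estimate of p(yellow) = 0.077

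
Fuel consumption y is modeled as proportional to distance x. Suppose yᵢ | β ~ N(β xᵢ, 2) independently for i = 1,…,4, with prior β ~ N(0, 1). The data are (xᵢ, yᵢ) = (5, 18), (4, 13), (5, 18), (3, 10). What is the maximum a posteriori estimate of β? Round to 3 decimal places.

log p(β | y) = −Σ(yᵢ − βxᵢ)²/(2·2) − β²/(2·1) + const.
Setting the derivative to zero: Σxᵢ(yᵢ − βxᵢ)/2 − β/1 = 0, so β = Σxᵢyᵢ / (Σxᵢ² + σ²/τ²).
Σxᵢyᵢ = 5·18 + 4·13 + 5·18 + 3·10 = 262; Σxᵢ² = 75; σ²/τ² = 2.
β̂_MAP = 262 / (75 + 2) = 262/77 ≈ 3.403.

β̂_MAP = 3.403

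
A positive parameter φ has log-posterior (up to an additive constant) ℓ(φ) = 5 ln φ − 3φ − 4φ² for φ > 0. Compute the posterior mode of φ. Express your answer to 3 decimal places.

φ̂_MAP = 0.625

ℓ'(φ) = 5/φ − 3 − 8φ. Setting this to zero and multiplying by φ: 8φ² + 3φ − 5 = 0.
φ = (−3 + √(3² + 4·8·5)) / (2·8) = (−3 + √169) / 16 = (−3 + 13)/16 = 5/8.
ℓ''(φ) = −5/φ² − 8 < 0, confirming a maximum.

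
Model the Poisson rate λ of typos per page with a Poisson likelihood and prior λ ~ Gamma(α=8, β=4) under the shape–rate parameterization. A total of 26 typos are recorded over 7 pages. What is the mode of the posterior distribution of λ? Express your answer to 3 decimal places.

Σxᵢ = 26, n = 7.
Posterior ∝ λ^7e^(−4λ) · λ^26e^(−7λ) = λ^33e^(−11λ), i.e. Gamma(shape=34, rate=11).
The mode of a Gamma(a, b) with a ≥ 1 (shape–rate) is (a−1)/b = 33/11 ≈ 3.000.

λ̂_MAP = 3.000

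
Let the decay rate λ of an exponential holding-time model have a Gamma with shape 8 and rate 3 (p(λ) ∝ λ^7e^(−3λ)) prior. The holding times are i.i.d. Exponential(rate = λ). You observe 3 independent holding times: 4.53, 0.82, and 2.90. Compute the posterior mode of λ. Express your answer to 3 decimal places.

The Exponential(rate=λ) likelihood is ∝ λ^n e^(−λΣtᵢ). Here n = 3 and Σtᵢ = 4.53 + 0.82 + 2.90 = 8.25.
Posterior ∝ λ^7e^(−3λ) · λ^3e^(−8.25λ) = λ^10e^(−11.25λ), i.e. Gamma(11, 11.25).
Mode = (a−1)/b = 10/11.25 ≈ 0.889.

λ̂_MAP = 0.889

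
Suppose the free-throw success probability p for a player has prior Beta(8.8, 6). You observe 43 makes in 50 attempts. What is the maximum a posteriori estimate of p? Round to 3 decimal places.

p̂_MAP = 0.809

Prior: Beta(8.8, 6).
Data: 43 successes in 50 trials. The binomial likelihood contributes p^43(1−p)^7, so the posterior is Beta(8.8+43, 6+7) = Beta(51.8, 13).
For Beta(a, b) with a, b > 1 the mode is (a−1)/(a+b−2) = 50.8/62.8 ≈ 0.809.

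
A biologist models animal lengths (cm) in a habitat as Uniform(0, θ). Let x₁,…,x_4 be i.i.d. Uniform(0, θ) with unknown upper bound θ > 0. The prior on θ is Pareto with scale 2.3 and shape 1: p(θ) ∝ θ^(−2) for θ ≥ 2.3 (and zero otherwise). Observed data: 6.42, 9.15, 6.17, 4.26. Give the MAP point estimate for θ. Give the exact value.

The Uniform(0, θ) likelihood is θ^(−n) for θ ≥ max(xᵢ), zero otherwise. Here max(xᵢ) = 9.15.
Posterior ∝ θ^(−2) · θ^(−4) = θ^(−6) on θ ≥ max(2.3, 9.15) = 9.15.
This density is strictly decreasing in θ, so the posterior mode lies at the lower boundary of the support.

θ̂_MAP = 9.15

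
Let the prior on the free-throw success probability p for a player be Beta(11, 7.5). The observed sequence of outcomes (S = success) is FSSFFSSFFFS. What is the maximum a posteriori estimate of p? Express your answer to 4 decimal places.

Prior: Beta(11, 7.5).
Data: 5 successes in 11 trials (from the sequence). The binomial likelihood contributes p^5(1−p)^6, so the posterior is Beta(11+5, 7.5+6) = Beta(16, 13.5).
For Beta(a, b) with a, b > 1 the mode is (a−1)/(a+b−2) = 15/27.5 ≈ 0.5455.

p̂_MAP = 0.5455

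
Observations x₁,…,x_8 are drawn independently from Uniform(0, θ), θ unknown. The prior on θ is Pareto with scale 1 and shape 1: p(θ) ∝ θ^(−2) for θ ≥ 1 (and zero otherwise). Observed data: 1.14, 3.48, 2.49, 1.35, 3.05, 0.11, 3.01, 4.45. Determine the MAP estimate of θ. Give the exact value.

The Uniform(0, θ) likelihood is θ^(−n) for θ ≥ max(xᵢ), zero otherwise. Here max(xᵢ) = 4.45.
Posterior ∝ θ^(−2) · θ^(−8) = θ^(−10) on θ ≥ max(1, 4.45) = 4.45.
This density is strictly decreasing in θ, so the posterior mode lies at the lower boundary of the support.

θ̂_MAP = 4.45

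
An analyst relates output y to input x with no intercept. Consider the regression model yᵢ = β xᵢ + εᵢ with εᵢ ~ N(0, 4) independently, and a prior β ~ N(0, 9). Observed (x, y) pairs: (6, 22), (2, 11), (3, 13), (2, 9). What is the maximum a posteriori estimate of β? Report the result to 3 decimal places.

log p(β | y) = −Σ(yᵢ − βxᵢ)²/(2·4) − β²/(2·9) + const.
Setting the derivative to zero: Σxᵢ(yᵢ − βxᵢ)/4 − β/9 = 0, so β = Σxᵢyᵢ / (Σxᵢ² + σ²/τ²).
Σxᵢyᵢ = 6·22 + 2·11 + 3·13 + 2·9 = 211; Σxᵢ² = 53; σ²/τ² = 4/9.
β̂_MAP = 211 / (53 + 4/9) = 211/(481/9) = 1899/481 ≈ 3.948.

β̂_MAP = 3.948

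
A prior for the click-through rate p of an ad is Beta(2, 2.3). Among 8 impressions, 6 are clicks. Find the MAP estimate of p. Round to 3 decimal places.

Prior: Beta(2, 2.3).
Data: 6 successes in 8 trials. The binomial likelihood contributes p^6(1−p)^2, so the posterior is Beta(2+6, 2.3+2) = Beta(8, 4.3).
For Beta(a, b) with a, b > 1 the mode is (a−1)/(a+b−2) = 7/10.3 ≈ 0.680.

p̂_MAP = 0.680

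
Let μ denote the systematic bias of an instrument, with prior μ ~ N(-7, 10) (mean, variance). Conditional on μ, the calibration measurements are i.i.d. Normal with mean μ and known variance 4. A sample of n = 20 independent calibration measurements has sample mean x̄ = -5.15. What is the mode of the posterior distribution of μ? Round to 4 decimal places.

μ̂_MAP = -5.1863

n = 20, x̄ = -5.15.
For a Normal prior and Normal likelihood with known variance, the posterior is Normal; its mode equals its mean, the precision-weighted average.
Prior precision 1/σ₀² = 1/10 = 0.1; data precision n/σ² = 20/4 = 5.
μ̂ = (0.1·(-7) + 5·(-5.15)) / (0.1 + 5) = (-26.45)/5.1 = -529/102 ≈ -5.1863.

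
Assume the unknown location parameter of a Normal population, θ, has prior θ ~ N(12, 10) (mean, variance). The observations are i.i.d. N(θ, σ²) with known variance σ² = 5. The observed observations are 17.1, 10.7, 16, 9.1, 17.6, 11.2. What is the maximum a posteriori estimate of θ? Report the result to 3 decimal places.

θ̂_MAP = 13.492

n = 6; x̄ = (17.1 + 10.7 + 16 + 9.1 + 17.6 + 11.2)/6 = 81.7/6 = 817/60 ≈ 13.6167.
For a Normal prior and Normal likelihood with known variance, the posterior is Normal; its mode equals its mean, the precision-weighted average.
Prior precision 1/σ₀² = 1/10 = 0.1; data precision n/σ² = 6/5 = 1.2.
θ̂ = (0.1·12 + 1.2·(817/60)) / (0.1 + 1.2) = 17.54/1.3 = 877/65 ≈ 13.492.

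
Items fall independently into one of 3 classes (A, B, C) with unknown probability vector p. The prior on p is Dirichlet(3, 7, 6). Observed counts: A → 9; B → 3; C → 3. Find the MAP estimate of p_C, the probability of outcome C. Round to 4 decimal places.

MAP estimate of p_C = 0.2857

The posterior is Dirichlet(αᵢ + nᵢ) = Dirichlet(12, 10, 9).
For a Dirichlet(a₁,…,a_K) with all aᵢ > 1, the mode has j-th component (aⱼ − 1)/(Σaᵢ − K).
Here Σaᵢ = 31 and K = 3, so p_C = (9 − 1)/(31 − 3) = 8/28 ≈ 0.2857.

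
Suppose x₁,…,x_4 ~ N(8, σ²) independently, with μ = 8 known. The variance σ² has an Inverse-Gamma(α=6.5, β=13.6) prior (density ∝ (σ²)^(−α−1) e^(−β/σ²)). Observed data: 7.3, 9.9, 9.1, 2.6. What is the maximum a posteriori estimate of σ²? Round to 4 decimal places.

σ̂²_MAP = 3.2458

Sum of squared deviations about the known mean: SS = (7.3−8)² + (9.9−8)² + (9.1−8)² + (2.6−8)² = 34.47.
The Normal likelihood contributes (σ²)^(−n/2) exp(−SS/(2σ²)), so the posterior is Inverse-Gamma(α + n/2, β + SS/2) = Inverse-Gamma(8.5, 30.835).
The mode of Inverse-Gamma(a, b) is b/(a+1) = 30.835/9.5 ≈ 3.2458.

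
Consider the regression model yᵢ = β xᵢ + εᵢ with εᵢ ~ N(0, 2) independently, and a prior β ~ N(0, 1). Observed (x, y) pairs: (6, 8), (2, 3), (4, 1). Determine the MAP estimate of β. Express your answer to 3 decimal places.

log p(β | y) = −Σ(yᵢ − βxᵢ)²/(2·2) − β²/(2·1) + const.
Setting the derivative to zero: Σxᵢ(yᵢ − βxᵢ)/2 − β/1 = 0, so β = Σxᵢyᵢ / (Σxᵢ² + σ²/τ²).
Σxᵢyᵢ = 6·8 + 2·3 + 4·1 = 58; Σxᵢ² = 56; σ²/τ² = 2.
β̂_MAP = 58 / (56 + 2) = 58/58 ≈ 1.000.

β̂_MAP = 1.000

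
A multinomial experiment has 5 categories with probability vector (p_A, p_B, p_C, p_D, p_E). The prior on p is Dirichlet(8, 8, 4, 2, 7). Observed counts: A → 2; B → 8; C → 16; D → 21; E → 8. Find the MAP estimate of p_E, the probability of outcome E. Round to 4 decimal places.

MAP estimate of p_E = 0.1772

The posterior is Dirichlet(αᵢ + nᵢ) = Dirichlet(10, 16, 20, 23, 15).
For a Dirichlet(a₁,…,a_K) with all aᵢ > 1, the mode has j-th component (aⱼ − 1)/(Σaᵢ − K).
Here Σaᵢ = 84 and K = 5, so p_E = (15 − 1)/(84 − 5) = 14/79 ≈ 0.1772.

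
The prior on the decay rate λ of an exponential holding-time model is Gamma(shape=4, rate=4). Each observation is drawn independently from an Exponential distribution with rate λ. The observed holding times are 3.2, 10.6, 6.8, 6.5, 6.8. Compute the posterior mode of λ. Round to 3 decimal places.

λ̂_MAP = 0.211

The Exponential(rate=λ) likelihood is ∝ λ^n e^(−λΣtᵢ). Here n = 5 and Σtᵢ = 3.2 + 10.6 + 6.8 + 6.5 + 6.8 = 33.9.
Posterior ∝ λ^3e^(−4λ) · λ^5e^(−33.9λ) = λ^8e^(−37.9λ), i.e. Gamma(9, 37.9).
Mode = (a−1)/b = 8/37.9 ≈ 0.211.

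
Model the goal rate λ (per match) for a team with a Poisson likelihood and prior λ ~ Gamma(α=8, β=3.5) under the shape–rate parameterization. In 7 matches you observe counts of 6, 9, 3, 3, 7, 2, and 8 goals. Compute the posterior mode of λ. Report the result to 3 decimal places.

Σxᵢ = 6+9+3+3+7+2+8 = 38, with n = 7.
Posterior ∝ λ^7e^(−3.5λ) · λ^38e^(−7λ) = λ^45e^(−10.5λ), i.e. Gamma(shape=46, rate=10.5).
The mode of a Gamma(a, b) with a ≥ 1 (shape–rate) is (a−1)/b = 45/10.5 ≈ 4.286.

λ̂_MAP = 4.286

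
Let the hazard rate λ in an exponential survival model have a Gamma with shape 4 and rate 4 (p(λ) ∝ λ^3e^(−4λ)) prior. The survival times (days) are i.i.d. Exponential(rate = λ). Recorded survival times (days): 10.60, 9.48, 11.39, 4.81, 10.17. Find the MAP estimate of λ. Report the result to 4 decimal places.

The Exponential(rate=λ) likelihood is ∝ λ^n e^(−λΣtᵢ). Here n = 5 and Σtᵢ = 10.60 + 9.48 + 11.39 + 4.81 + 10.17 = 46.45.
Posterior ∝ λ^3e^(−4λ) · λ^5e^(−46.45λ) = λ^8e^(−50.45λ), i.e. Gamma(9, 50.45).
Mode = (a−1)/b = 8/50.45 ≈ 0.1586.

λ̂_MAP = 0.1586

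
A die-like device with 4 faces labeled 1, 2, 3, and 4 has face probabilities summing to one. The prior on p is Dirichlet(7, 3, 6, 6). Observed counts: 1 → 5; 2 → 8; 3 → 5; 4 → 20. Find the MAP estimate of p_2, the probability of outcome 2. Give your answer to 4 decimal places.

The posterior is Dirichlet(αᵢ + nᵢ) = Dirichlet(12, 11, 11, 26).
For a Dirichlet(a₁,…,a_K) with all aᵢ > 1, the mode has j-th component (aⱼ − 1)/(Σaᵢ − K).
Here Σaᵢ = 60 and K = 4, so p_2 = (11 − 1)/(60 − 4) = 10/56 ≈ 0.1786.

MAP estimate: 0.1786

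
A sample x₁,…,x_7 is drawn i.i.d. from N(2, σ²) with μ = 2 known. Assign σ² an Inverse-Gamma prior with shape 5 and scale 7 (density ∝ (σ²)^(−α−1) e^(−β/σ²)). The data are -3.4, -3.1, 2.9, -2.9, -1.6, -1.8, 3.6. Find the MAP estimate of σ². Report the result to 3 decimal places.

σ̂²_MAP = 6.524

Sum of squared deviations about the known mean: SS = (-3.4−2)² + (-3.1−2)² + (2.9−2)² + (-2.9−2)² + (-1.6−2)² + (-1.8−2)² + (3.6−2)² = 109.95.
The Normal likelihood contributes (σ²)^(−n/2) exp(−SS/(2σ²)), so the posterior is Inverse-Gamma(α + n/2, β + SS/2) = Inverse-Gamma(8.5, 61.975).
The mode of Inverse-Gamma(a, b) is b/(a+1) = 61.975/9.5 ≈ 6.524.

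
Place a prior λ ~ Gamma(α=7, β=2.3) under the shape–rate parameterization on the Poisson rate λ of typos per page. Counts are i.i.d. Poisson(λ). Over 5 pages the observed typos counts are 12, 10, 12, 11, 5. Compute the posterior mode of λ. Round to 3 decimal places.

λ̂_MAP = 7.671

Σxᵢ = 12+10+12+11+5 = 50, with n = 5.
Posterior ∝ λ^6e^(−2.3λ) · λ^50e^(−5λ) = λ^56e^(−7.3λ), i.e. Gamma(shape=57, rate=7.3).
The mode of a Gamma(a, b) with a ≥ 1 (shape–rate) is (a−1)/b = 56/7.3 ≈ 7.671.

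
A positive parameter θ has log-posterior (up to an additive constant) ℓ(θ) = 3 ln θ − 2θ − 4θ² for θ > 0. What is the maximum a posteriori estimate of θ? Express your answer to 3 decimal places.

θ̂_MAP = 0.500

ℓ'(θ) = 3/θ − 2 − 8θ. Setting this to zero and multiplying by θ: 8θ² + 2θ − 3 = 0.
θ = (−2 + √(2² + 4·8·3)) / (2·8) = (−2 + √100) / 16 = (−2 + 10)/16 = 1/2.
ℓ''(θ) = −3/θ² − 8 < 0, confirming a maximum.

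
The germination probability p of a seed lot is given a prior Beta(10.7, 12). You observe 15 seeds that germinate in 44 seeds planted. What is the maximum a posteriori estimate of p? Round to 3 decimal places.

p̂_MAP = 0.382

Prior: Beta(10.7, 12).
Data: 15 successes in 44 trials. The binomial likelihood contributes p^15(1−p)^29, so the posterior is Beta(10.7+15, 12+29) = Beta(25.7, 41).
For Beta(a, b) with a, b > 1 the mode is (a−1)/(a+b−2) = 24.7/64.7 ≈ 0.382.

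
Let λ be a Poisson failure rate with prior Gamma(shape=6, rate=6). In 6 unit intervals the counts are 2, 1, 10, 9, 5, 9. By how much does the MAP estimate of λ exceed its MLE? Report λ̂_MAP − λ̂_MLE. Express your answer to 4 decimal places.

Σxᵢ = 36. Posterior is Gamma(42, 12); MAP = (42−1)/12 = 41/12 ≈ 3.41667.
MLE = x̄ = 36/6 ≈ 6.00000.
Difference = 41/12 − 36/6 = -31/12 ≈ -2.5833.

MAP − MLE = -2.5833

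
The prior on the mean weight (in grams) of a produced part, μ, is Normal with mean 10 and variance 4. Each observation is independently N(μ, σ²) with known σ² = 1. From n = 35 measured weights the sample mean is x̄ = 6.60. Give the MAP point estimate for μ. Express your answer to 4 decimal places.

n = 35, x̄ = 6.60.
For a Normal prior and Normal likelihood with known variance, the posterior is Normal; its mode equals its mean, the precision-weighted average.
Prior precision 1/σ₀² = 1/4 = 0.25; data precision n/σ² = 35/1 = 35.
μ̂ = (0.25·10 + 35·6.6) / (0.25 + 35) = 233.5/35.25 = 934/141 ≈ 6.6241.

μ̂_MAP = 6.6241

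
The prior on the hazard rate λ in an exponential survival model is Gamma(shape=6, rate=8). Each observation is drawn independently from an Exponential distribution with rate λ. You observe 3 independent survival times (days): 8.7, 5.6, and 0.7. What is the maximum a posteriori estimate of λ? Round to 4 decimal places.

λ̂_MAP = 0.3478

The Exponential(rate=λ) likelihood is ∝ λ^n e^(−λΣtᵢ). Here n = 3 and Σtᵢ = 8.7 + 5.6 + 0.7 = 15.
Posterior ∝ λ^5e^(−8λ) · λ^3e^(−15λ) = λ^8e^(−23λ), i.e. Gamma(9, 23).
Mode = (a−1)/b = 8/23 ≈ 0.3478.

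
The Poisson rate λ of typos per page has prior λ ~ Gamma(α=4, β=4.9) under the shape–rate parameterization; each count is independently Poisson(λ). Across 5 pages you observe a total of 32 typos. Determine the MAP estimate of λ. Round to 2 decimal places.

λ̂_MAP = 3.54

Σxᵢ = 32, n = 5.
Posterior ∝ λ^3e^(−4.9λ) · λ^32e^(−5λ) = λ^35e^(−9.9λ), i.e. Gamma(shape=36, rate=9.9).
The mode of a Gamma(a, b) with a ≥ 1 (shape–rate) is (a−1)/b = 35/9.9 ≈ 3.54.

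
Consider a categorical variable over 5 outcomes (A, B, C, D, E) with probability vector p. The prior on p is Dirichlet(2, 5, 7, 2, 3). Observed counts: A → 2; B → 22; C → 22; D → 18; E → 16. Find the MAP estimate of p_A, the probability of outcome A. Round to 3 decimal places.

MAP estimate of p_A = 0.032

The posterior is Dirichlet(αᵢ + nᵢ) = Dirichlet(4, 27, 29, 20, 19).
For a Dirichlet(a₁,…,a_K) with all aᵢ > 1, the mode has j-th component (aⱼ − 1)/(Σaᵢ − K).
Here Σaᵢ = 99 and K = 5, so p_A = (4 − 1)/(99 − 5) = 3/94 ≈ 0.032.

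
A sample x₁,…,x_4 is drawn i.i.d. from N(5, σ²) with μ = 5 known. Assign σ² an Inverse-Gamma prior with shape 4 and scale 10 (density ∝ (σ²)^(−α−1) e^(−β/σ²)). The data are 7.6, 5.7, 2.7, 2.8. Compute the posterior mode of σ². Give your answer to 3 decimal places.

Sum of squared deviations about the known mean: SS = (7.6−5)² + (5.7−5)² + (2.7−5)² + (2.8−5)² = 17.38.
The Normal likelihood contributes (σ²)^(−n/2) exp(−SS/(2σ²)), so the posterior is Inverse-Gamma(α + n/2, β + SS/2) = Inverse-Gamma(6, 18.69).
The mode of Inverse-Gamma(a, b) is b/(a+1) = 18.69/7 ≈ 2.670.

σ̂²_MAP = 2.670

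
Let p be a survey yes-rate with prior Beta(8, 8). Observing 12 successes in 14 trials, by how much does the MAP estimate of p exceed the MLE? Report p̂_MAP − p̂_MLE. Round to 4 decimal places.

Posterior is Beta(20, 10); MAP = (20−1)/(30−2) = 19/28 ≈ 0.67857.
MLE ignores the prior: p̂_MLE = k/n = 12/14 ≈ 0.85714.
Difference = 19/28 − 12/14 = -5/28 ≈ -0.1786.

MAP − MLE = -0.1786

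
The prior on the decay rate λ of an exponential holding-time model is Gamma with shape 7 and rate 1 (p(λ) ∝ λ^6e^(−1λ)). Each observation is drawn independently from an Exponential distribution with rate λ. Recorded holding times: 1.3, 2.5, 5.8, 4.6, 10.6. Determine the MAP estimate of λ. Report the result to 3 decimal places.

The Exponential(rate=λ) likelihood is ∝ λ^n e^(−λΣtᵢ). Here n = 5 and Σtᵢ = 1.3 + 2.5 + 5.8 + 4.6 + 10.6 = 24.8.
Posterior ∝ λ^6e^(−1λ) · λ^5e^(−24.8λ) = λ^11e^(−25.8λ), i.e. Gamma(12, 25.8).
Mode = (a−1)/b = 11/25.8 ≈ 0.426.

λ̂_MAP = 0.426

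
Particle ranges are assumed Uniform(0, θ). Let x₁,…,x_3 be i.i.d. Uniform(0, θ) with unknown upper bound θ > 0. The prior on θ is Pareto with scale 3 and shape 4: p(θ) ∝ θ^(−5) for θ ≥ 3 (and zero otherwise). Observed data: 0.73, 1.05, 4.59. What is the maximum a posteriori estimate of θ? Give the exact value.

The Uniform(0, θ) likelihood is θ^(−n) for θ ≥ max(xᵢ), zero otherwise. Here max(xᵢ) = 4.59.
Posterior ∝ θ^(−5) · θ^(−3) = θ^(−8) on θ ≥ max(3, 4.59) = 4.59.
This density is strictly decreasing in θ, so the posterior mode lies at the lower boundary of the support.

θ̂_MAP = 4.59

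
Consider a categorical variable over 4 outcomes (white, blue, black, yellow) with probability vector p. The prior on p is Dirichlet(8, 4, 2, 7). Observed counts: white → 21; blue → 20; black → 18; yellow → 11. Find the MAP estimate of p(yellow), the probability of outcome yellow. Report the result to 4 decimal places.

The posterior is Dirichlet(αᵢ + nᵢ) = Dirichlet(29, 24, 20, 18).
For a Dirichlet(a₁,…,a_K) with all aᵢ > 1, the mode has j-th component (aⱼ − 1)/(Σaᵢ − K).
Here Σaᵢ = 91 and K = 4, so p(yellow) = (18 − 1)/(91 − 4) = 17/87 ≈ 0.1954.

MAP estimate of p(yellow) = 0.1954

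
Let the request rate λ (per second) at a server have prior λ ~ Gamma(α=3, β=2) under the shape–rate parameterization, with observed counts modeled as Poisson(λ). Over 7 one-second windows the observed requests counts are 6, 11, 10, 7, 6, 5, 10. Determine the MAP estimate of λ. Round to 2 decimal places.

λ̂_MAP = 6.33

Σxᵢ = 6+11+10+7+6+5+10 = 55, with n = 7.
Posterior ∝ λ^2e^(−2λ) · λ^55e^(−7λ) = λ^57e^(−9λ), i.e. Gamma(shape=58, rate=9).
The mode of a Gamma(a, b) with a ≥ 1 (shape–rate) is (a−1)/b = 57/9 ≈ 6.33.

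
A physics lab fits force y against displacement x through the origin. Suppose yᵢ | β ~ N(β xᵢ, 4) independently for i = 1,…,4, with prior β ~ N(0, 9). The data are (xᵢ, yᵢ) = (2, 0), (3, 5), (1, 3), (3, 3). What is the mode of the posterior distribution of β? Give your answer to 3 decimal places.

β̂_MAP = 1.152

log p(β | y) = −Σ(yᵢ − βxᵢ)²/(2·4) − β²/(2·9) + const.
Setting the derivative to zero: Σxᵢ(yᵢ − βxᵢ)/4 − β/9 = 0, so β = Σxᵢyᵢ / (Σxᵢ² + σ²/τ²).
Σxᵢyᵢ = 2·0 + 3·5 + 1·3 + 3·3 = 27; Σxᵢ² = 23; σ²/τ² = 4/9.
β̂_MAP = 27 / (23 + 4/9) = 27/(211/9) = 243/211 ≈ 1.152.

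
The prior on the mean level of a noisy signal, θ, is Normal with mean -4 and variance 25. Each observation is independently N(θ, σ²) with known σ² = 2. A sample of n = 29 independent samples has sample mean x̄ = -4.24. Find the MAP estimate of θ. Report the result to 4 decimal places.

θ̂_MAP = -4.2393

n = 29, x̄ = -4.24.
For a Normal prior and Normal likelihood with known variance, the posterior is Normal; its mode equals its mean, the precision-weighted average.
Prior precision 1/σ₀² = 1/25 = 0.04; data precision n/σ² = 29/2 = 14.5.
θ̂ = (0.04·(-4) + 14.5·(-4.24)) / (0.04 + 14.5) = (-61.64)/14.54 = -3082/727 ≈ -4.2393.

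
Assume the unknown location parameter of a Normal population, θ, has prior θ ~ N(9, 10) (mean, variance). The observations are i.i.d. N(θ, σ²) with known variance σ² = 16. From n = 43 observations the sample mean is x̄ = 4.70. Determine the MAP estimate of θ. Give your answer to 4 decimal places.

θ̂_MAP = 4.8543

n = 43, x̄ = 4.70.
For a Normal prior and Normal likelihood with known variance, the posterior is Normal; its mode equals its mean, the precision-weighted average.
Prior precision 1/σ₀² = 1/10 = 0.1; data precision n/σ² = 43/16 = 2.6875.
θ̂ = (0.1·9 + 2.6875·4.7) / (0.1 + 2.6875) = 13.53125/2.7875 = 2165/446 ≈ 4.8543.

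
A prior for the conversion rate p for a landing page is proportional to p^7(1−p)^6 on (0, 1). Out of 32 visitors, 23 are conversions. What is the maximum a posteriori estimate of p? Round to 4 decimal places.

p̂_MAP = 0.6667

The prior density ∝ p^7(1−p)^6 is the kernel of Beta(8, 7).
Data: 23 successes in 32 trials. The binomial likelihood contributes p^23(1−p)^9, so the posterior is Beta(8+23, 7+9) = Beta(31, 16).
For Beta(a, b) with a, b > 1 the mode is (a−1)/(a+b−2) = 30/45 ≈ 0.6667.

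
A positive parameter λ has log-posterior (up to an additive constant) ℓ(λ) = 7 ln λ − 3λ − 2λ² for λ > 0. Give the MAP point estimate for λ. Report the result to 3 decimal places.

ℓ'(λ) = 7/λ − 3 − 4λ. Setting this to zero and multiplying by λ: 4λ² + 3λ − 7 = 0.
λ = (−3 + √(3² + 4·4·7)) / (2·4) = (−3 + √121) / 8 = (−3 + 11)/8 = 1.
ℓ''(λ) = −7/λ² − 4 < 0, confirming a maximum.

λ̂_MAP = 1.000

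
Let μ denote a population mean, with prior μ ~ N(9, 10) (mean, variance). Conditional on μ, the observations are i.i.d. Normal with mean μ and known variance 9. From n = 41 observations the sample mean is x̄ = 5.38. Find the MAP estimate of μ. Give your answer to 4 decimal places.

μ̂_MAP = 5.4578

n = 41, x̄ = 5.38.
For a Normal prior and Normal likelihood with known variance, the posterior is Normal; its mode equals its mean, the precision-weighted average.
Prior precision 1/σ₀² = 1/10 = 0.1; data precision n/σ² = 41/9.
μ̂ = (0.1·9 + (41/9)·5.38) / (0.1 + 41/9) = (5717/225)/(419/90) = 11434/2095 ≈ 5.4578.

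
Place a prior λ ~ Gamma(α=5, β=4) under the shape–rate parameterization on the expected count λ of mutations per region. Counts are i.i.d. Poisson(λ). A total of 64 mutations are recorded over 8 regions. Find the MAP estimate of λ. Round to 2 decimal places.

λ̂_MAP = 5.67

Σxᵢ = 64, n = 8.
Posterior ∝ λ^4e^(−4λ) · λ^64e^(−8λ) = λ^68e^(−12λ), i.e. Gamma(shape=69, rate=12).
The mode of a Gamma(a, b) with a ≥ 1 (shape–rate) is (a−1)/b = 68/12 ≈ 5.67.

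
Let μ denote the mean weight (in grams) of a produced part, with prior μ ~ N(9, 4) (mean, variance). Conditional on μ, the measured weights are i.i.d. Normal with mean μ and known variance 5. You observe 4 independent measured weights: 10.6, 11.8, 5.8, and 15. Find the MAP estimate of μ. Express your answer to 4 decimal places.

n = 4; x̄ = (10.6 + 11.8 + 5.8 + 15)/4 = 43.2/4 = 10.8.
For a Normal prior and Normal likelihood with known variance, the posterior is Normal; its mode equals its mean, the precision-weighted average.
Prior precision 1/σ₀² = 1/4 = 0.25; data precision n/σ² = 4/5 = 0.8.
μ̂ = (0.25·9 + 0.8·10.8) / (0.25 + 0.8) = 10.89/1.05 = 363/35 ≈ 10.3714.

μ̂_MAP = 10.3714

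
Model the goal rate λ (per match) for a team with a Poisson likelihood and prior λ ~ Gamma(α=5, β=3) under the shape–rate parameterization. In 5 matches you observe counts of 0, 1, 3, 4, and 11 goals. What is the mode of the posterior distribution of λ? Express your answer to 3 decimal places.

λ̂_MAP = 2.875

Σxᵢ = 0+1+3+4+11 = 19, with n = 5.
Posterior ∝ λ^4e^(−3λ) · λ^19e^(−5λ) = λ^23e^(−8λ), i.e. Gamma(shape=24, rate=8).
The mode of a Gamma(a, b) with a ≥ 1 (shape–rate) is (a−1)/b = 23/8 ≈ 2.875.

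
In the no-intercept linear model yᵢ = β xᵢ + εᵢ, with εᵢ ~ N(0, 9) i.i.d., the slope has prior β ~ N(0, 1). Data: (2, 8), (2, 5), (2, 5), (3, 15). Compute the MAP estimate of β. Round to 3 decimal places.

β̂_MAP = 2.700

log p(β | y) = −Σ(yᵢ − βxᵢ)²/(2·9) − β²/(2·1) + const.
Setting the derivative to zero: Σxᵢ(yᵢ − βxᵢ)/9 − β/1 = 0, so β = Σxᵢyᵢ / (Σxᵢ² + σ²/τ²).
Σxᵢyᵢ = 2·8 + 2·5 + 2·5 + 3·15 = 81; Σxᵢ² = 21; σ²/τ² = 9.
β̂_MAP = 81 / (21 + 9) = 81/30 ≈ 2.700.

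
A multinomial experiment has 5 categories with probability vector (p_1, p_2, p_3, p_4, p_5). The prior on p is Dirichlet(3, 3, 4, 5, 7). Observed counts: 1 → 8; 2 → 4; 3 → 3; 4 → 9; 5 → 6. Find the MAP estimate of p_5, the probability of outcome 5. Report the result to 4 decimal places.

MAP estimate: 0.2553

The posterior is Dirichlet(αᵢ + nᵢ) = Dirichlet(11, 7, 7, 14, 13).
For a Dirichlet(a₁,…,a_K) with all aᵢ > 1, the mode has j-th component (aⱼ − 1)/(Σaᵢ − K).
Here Σaᵢ = 52 and K = 5, so p_5 = (13 − 1)/(52 − 5) = 12/47 ≈ 0.2553.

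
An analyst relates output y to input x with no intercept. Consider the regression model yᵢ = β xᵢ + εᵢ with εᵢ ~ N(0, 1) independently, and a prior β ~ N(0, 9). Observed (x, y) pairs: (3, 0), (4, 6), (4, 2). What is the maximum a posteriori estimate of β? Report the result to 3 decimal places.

β̂_MAP = 0.778

log p(β | y) = −Σ(yᵢ − βxᵢ)²/(2·1) − β²/(2·9) + const.
Setting the derivative to zero: Σxᵢ(yᵢ − βxᵢ)/1 − β/9 = 0, so β = Σxᵢyᵢ / (Σxᵢ² + σ²/τ²).
Σxᵢyᵢ = 3·0 + 4·6 + 4·2 = 32; Σxᵢ² = 41; σ²/τ² = 1/9.
β̂_MAP = 32 / (41 + 1/9) = 32/(370/9) = 144/185 ≈ 0.778.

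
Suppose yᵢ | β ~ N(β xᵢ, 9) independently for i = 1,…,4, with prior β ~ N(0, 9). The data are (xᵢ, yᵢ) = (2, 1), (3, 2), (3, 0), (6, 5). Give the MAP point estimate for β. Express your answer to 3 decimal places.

log p(β | y) = −Σ(yᵢ − βxᵢ)²/(2·9) − β²/(2·9) + const.
Setting the derivative to zero: Σxᵢ(yᵢ − βxᵢ)/9 − β/9 = 0, so β = Σxᵢyᵢ / (Σxᵢ² + σ²/τ²).
Σxᵢyᵢ = 2·1 + 3·2 + 3·0 + 6·5 = 38; Σxᵢ² = 58; σ²/τ² = 1.
β̂_MAP = 38 / (58 + 1) = 38/59 ≈ 0.644.

β̂_MAP = 0.644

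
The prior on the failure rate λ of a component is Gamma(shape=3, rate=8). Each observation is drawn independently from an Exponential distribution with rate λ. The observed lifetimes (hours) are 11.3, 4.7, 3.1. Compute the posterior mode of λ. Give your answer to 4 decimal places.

The Exponential(rate=λ) likelihood is ∝ λ^n e^(−λΣtᵢ). Here n = 3 and Σtᵢ = 11.3 + 4.7 + 3.1 = 19.1.
Posterior ∝ λ^2e^(−8λ) · λ^3e^(−19.1λ) = λ^5e^(−27.1λ), i.e. Gamma(6, 27.1).
Mode = (a−1)/b = 5/27.1 ≈ 0.1845.

λ̂_MAP = 0.1845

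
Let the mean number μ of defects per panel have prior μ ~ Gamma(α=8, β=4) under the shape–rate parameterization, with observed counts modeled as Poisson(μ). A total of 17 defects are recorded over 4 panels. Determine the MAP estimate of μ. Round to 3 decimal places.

Σxᵢ = 17, n = 4.
Posterior ∝ μ^7e^(−4μ) · μ^17e^(−4μ) = μ^24e^(−8μ), i.e. Gamma(shape=25, rate=8).
The mode of a Gamma(a, b) with a ≥ 1 (shape–rate) is (a−1)/b = 24/8 ≈ 3.000.

μ̂_MAP = 3.000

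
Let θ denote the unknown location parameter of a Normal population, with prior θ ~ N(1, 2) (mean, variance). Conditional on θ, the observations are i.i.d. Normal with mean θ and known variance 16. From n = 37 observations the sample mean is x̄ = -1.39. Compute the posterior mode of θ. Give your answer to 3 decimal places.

θ̂_MAP = -0.965

n = 37, x̄ = -1.39.
For a Normal prior and Normal likelihood with known variance, the posterior is Normal; its mode equals its mean, the precision-weighted average.
Prior precision 1/σ₀² = 1/2 = 0.5; data precision n/σ² = 37/16 = 2.3125.
θ̂ = (0.5·1 + 2.3125·(-1.39)) / (0.5 + 2.3125) = (-2.714375)/2.8125 = -4343/4500 ≈ -0.965.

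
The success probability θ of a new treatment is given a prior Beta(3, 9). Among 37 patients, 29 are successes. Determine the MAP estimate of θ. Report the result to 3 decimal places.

Prior: Beta(3, 9).
Data: 29 successes in 37 trials. The binomial likelihood contributes θ^29(1−θ)^8, so the posterior is Beta(3+29, 9+8) = Beta(32, 17).
For Beta(a, b) with a, b > 1 the mode is (a−1)/(a+b−2) = 31/47 ≈ 0.660.

θ̂_MAP = 0.660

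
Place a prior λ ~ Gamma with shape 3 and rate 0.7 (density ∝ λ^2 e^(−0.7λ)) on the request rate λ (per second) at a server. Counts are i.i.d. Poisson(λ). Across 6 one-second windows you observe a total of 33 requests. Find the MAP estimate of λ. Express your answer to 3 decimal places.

Σxᵢ = 33, n = 6.
Posterior ∝ λ^2e^(−0.7λ) · λ^33e^(−6λ) = λ^35e^(−6.7λ), i.e. Gamma(shape=36, rate=6.7).
The mode of a Gamma(a, b) with a ≥ 1 (shape–rate) is (a−1)/b = 35/6.7 ≈ 5.224.

λ̂_MAP = 5.224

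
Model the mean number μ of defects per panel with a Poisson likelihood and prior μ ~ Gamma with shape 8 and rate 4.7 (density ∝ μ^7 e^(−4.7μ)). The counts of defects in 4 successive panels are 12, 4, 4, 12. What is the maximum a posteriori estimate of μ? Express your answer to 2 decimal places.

Σxᵢ = 12+4+4+12 = 32, with n = 4.
Posterior ∝ μ^7e^(−4.7μ) · μ^32e^(−4μ) = μ^39e^(−8.7μ), i.e. Gamma(shape=40, rate=8.7).
The mode of a Gamma(a, b) with a ≥ 1 (shape–rate) is (a−1)/b = 39/8.7 ≈ 4.48.

μ̂_MAP = 4.48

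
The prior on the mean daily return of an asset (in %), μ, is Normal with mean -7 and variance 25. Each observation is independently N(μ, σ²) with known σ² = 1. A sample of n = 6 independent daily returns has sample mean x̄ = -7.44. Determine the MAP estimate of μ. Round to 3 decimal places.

μ̂_MAP = -7.437

n = 6, x̄ = -7.44.
For a Normal prior and Normal likelihood with known variance, the posterior is Normal; its mode equals its mean, the precision-weighted average.
Prior precision 1/σ₀² = 1/25 = 0.04; data precision n/σ² = 6/1 = 6.
μ̂ = (0.04·(-7) + 6·(-7.44)) / (0.04 + 6) = (-44.92)/6.04 = -1123/151 ≈ -7.437.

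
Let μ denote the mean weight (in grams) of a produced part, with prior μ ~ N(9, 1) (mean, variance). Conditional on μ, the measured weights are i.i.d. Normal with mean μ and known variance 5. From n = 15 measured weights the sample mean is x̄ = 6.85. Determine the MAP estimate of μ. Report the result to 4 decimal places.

μ̂_MAP = 7.3875

n = 15, x̄ = 6.85.
For a Normal prior and Normal likelihood with known variance, the posterior is Normal; its mode equals its mean, the precision-weighted average.
Prior precision 1/σ₀² = 1/1 = 1; data precision n/σ² = 15/5 = 3.
μ̂ = (1·9 + 3·6.85) / (1 + 3) = 29.55/4 = 7.3875.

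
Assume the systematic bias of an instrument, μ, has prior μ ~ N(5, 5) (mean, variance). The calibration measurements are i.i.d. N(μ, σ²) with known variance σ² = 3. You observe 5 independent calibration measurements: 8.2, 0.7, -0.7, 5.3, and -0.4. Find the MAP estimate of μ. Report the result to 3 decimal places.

μ̂_MAP = 2.875

n = 5; x̄ = (8.2 + 0.7 + (-0.7) + 5.3 + (-0.4))/5 = 13.1/5 = 2.62.
For a Normal prior and Normal likelihood with known variance, the posterior is Normal; its mode equals its mean, the precision-weighted average.
Prior precision 1/σ₀² = 1/5 = 0.2; data precision n/σ² = 5/3.
μ̂ = (0.2·5 + (5/3)·2.62) / (0.2 + 5/3) = (161/30)/(28/15) = 2.875.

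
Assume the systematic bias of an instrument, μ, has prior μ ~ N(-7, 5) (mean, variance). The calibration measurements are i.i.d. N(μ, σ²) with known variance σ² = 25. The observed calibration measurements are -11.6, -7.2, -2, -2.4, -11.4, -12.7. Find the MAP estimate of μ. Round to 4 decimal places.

n = 6; x̄ = ((-11.6) + (-7.2) + (-2) + (-2.4) + (-11.4) + (-12.7))/6 = -47.3/6 = -473/60 ≈ -7.8833.
For a Normal prior and Normal likelihood with known variance, the posterior is Normal; its mode equals its mean, the precision-weighted average.
Prior precision 1/σ₀² = 1/5 = 0.2; data precision n/σ² = 6/25 = 0.24.
μ̂ = (0.2·(-7) + 0.24·(-473/60)) / (0.2 + 0.24) = (-3.292)/0.44 = -823/110 ≈ -7.4818.

μ̂_MAP = -7.4818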